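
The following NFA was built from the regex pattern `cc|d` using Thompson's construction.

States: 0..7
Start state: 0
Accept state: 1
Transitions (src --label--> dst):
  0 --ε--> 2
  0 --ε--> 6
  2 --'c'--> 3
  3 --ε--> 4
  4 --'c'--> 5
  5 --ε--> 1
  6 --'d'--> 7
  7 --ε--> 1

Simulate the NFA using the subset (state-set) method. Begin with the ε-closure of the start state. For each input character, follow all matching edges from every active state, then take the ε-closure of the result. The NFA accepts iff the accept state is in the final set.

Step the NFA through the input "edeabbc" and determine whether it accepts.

Answer: REJECT

Steps:
S₀ = ε-closure({0}) = {0,2,6}
'e' @ 1: {}  — state set empty
rest 'deabbc' ignored (set empty)
end set {} — state 1 not in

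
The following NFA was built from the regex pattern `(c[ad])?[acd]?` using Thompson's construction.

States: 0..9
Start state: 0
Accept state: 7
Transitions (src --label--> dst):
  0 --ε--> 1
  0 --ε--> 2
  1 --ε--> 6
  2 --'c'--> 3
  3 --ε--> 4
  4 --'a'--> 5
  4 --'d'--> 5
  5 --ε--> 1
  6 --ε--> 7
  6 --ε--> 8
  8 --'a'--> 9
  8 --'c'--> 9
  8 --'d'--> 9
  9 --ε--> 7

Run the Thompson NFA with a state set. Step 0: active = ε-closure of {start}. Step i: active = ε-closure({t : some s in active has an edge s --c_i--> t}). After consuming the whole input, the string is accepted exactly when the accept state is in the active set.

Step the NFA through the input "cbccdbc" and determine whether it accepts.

S₀ = ε-closure({0}) = {0,1,2,6,7,8}
'c' @ 1: {3,4,7,9}  (accept∈set)
'b' @ 2: {}  — no active states
rest 'ccdbc' ignored (set empty)
end set {} — state 7 not in

Answer: REJECT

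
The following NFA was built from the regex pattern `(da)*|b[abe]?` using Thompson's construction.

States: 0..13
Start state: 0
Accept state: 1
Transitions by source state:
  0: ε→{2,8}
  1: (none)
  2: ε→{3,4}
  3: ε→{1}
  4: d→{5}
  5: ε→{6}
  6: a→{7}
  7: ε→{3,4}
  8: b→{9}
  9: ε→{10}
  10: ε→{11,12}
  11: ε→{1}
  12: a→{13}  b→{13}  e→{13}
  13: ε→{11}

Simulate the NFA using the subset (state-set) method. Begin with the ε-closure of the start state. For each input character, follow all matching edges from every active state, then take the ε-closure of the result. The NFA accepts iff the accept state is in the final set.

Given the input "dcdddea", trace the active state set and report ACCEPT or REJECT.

Answer: REJECT

Derivation:
initial (ε-close {0}): {0,1,2,3,4,8}
'd' @ 1: {5,6}
'c' @ 2: {}  — dead — no transitions
rest 'dddea' ignored (set empty)
final: {}; accept 1 not in set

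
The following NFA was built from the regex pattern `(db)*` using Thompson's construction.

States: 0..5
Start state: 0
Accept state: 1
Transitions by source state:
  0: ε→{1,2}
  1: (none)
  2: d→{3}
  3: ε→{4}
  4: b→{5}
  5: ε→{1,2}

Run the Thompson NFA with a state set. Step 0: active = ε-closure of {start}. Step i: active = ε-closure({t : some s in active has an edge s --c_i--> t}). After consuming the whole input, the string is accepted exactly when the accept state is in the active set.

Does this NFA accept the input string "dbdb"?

initial (ε-close {0}): {0,1,2}
'd' @ 1: {3,4}
'b' @ 2: {1,2,5}  (accept∈set)
'd' @ 3: {3,4}
'b' @ 4: {1,2,5}  (accept∈set)
final: {1,2,5}; accept 1 in set

Answer: ACCEPT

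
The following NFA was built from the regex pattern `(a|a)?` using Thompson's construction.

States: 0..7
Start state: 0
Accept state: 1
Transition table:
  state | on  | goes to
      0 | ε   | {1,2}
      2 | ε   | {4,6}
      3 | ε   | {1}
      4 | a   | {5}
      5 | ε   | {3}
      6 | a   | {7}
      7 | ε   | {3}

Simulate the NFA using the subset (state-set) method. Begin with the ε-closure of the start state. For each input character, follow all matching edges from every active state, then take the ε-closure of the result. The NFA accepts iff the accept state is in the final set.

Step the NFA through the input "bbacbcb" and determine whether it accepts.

S₀ = ε-closure({0}) = {0,1,2,4,6}
'b' @ 1: {}  — dead — no transitions
rest 'bacbcb' ignored (set empty)
end set {} — state 1 not in

Answer: REJECT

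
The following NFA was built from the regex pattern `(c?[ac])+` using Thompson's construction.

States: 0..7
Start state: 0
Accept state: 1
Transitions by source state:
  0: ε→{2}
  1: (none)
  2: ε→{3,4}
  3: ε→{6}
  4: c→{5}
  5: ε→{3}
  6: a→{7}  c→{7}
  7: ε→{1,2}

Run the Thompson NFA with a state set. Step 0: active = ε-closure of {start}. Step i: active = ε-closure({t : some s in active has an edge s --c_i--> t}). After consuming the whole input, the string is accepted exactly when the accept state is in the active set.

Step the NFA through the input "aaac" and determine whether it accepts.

S₀ = ε-closure({0}) = {0,2,3,4,6}
'a' @ 1: {1,2,3,4,6,7}  [accepting]
'a' @ 2: {1,2,3,4,6,7}  [accepting]
'a' @ 3: {1,2,3,4,6,7}  [accepting]
'c' @ 4: {1,2,3,4,5,6,7}  [accepting]
final: {1,2,3,4,5,6,7}; accept 1 in set

Answer: ACCEPT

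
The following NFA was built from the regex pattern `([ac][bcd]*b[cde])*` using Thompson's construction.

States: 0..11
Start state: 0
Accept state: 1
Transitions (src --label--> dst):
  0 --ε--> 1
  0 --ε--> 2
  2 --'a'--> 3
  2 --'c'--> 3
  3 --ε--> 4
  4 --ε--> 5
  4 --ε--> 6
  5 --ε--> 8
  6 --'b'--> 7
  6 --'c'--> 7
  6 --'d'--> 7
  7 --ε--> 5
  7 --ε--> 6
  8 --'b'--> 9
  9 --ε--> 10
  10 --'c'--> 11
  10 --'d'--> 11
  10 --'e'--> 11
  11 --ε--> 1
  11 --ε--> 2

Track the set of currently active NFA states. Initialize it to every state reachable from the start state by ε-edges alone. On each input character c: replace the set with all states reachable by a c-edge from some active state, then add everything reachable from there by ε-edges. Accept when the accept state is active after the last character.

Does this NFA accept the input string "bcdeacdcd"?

S₀ = ε-closure({0}) = {0,1,2}
'b' @ 1: {}  — no active states
rest 'cdeacdcd' ignored (set empty)
after full input: {}  (accept=1 not in)

Answer: REJECT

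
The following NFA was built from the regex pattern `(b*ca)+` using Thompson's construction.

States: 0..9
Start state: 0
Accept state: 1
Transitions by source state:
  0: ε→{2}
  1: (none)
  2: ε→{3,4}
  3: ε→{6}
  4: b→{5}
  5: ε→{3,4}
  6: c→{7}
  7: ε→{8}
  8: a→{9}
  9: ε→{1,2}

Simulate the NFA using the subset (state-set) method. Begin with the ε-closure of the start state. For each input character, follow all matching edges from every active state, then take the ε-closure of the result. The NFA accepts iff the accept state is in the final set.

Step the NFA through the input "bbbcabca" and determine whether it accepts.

initial (ε-close {0}): {0,2,3,4,6}
'b' @ 1: {3,4,5,6}
'b' @ 2: {3,4,5,6}
'b' @ 3: {3,4,5,6}
'c' @ 4: {7,8}
'a' @ 5: {1,2,3,4,6,9}  ✓accept
'b' @ 6: {3,4,5,6}
'c' @ 7: {7,8}
'a' @ 8: {1,2,3,4,6,9}  ✓accept
after full input: {1,2,3,4,6,9}  (accept=1 in)

Answer: ACCEPT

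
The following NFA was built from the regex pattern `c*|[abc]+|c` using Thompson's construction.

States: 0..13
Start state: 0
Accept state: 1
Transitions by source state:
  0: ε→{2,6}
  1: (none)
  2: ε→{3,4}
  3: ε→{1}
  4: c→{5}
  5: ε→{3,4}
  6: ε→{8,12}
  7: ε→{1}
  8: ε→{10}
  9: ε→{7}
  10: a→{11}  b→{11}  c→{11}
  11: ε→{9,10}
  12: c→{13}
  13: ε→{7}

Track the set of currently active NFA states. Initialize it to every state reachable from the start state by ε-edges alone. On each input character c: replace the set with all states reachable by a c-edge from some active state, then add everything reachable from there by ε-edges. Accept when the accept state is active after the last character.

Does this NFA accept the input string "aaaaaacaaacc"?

S₀ = ε-closure({0}) = {0,1,2,3,4,6,8,10,12}
'a' @ 1: {1,7,9,10,11}  ✓accept
'a' @ 2: {1,7,9,10,11}  ✓accept
'a' @ 3: {1,7,9,10,11}  ✓accept
'a' @ 4: {1,7,9,10,11}  ✓accept
'a' @ 5: {1,7,9,10,11}  ✓accept
'a' @ 6: {1,7,9,10,11}  ✓accept
'c' @ 7: {1,7,9,10,11}  ✓accept
'a' @ 8: {1,7,9,10,11}  ✓accept
'a' @ 9: {1,7,9,10,11}  ✓accept
'a' @ 10: {1,7,9,10,11}  ✓accept
'c' @ 11: {1,7,9,10,11}  ✓accept
'c' @ 12: {1,7,9,10,11}  ✓accept
after full input: {1,7,9,10,11}  (accept=1 in)

Answer: ACCEPT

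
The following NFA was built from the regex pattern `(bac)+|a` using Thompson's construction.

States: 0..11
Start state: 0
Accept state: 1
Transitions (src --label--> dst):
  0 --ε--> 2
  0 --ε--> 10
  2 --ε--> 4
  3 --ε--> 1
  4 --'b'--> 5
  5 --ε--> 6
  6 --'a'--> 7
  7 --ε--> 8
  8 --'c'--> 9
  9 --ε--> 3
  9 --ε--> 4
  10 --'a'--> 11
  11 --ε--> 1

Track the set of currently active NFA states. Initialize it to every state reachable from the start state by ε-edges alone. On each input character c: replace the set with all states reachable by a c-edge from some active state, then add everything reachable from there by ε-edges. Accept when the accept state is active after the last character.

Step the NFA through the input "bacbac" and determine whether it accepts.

start: ε-closure({0}) = {0,2,4,10}
'b' @ 1: {5,6}
'a' @ 2: {7,8}
'c' @ 3: {1,3,4,9}  (accept∈set)
'b' @ 4: {5,6}
'a' @ 5: {7,8}
'c' @ 6: {1,3,4,9}  (accept∈set)
end set {1,3,4,9} — state 1 in

Answer: ACCEPT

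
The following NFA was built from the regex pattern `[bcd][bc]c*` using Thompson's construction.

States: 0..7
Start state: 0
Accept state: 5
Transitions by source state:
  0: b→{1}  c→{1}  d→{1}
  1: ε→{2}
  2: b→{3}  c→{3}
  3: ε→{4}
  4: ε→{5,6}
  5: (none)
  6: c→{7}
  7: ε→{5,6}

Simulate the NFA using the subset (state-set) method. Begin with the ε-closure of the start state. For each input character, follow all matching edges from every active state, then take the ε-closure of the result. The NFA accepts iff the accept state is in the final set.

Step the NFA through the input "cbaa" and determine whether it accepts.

S₀ = ε-closure({0}) = {0}
'c' @ 1: {1,2}
'b' @ 2: {3,4,5,6}  ✓accept
'a' @ 3: {}  — no active states
rest 'a' ignored (set empty)
end set {} — state 5 not in

Answer: REJECT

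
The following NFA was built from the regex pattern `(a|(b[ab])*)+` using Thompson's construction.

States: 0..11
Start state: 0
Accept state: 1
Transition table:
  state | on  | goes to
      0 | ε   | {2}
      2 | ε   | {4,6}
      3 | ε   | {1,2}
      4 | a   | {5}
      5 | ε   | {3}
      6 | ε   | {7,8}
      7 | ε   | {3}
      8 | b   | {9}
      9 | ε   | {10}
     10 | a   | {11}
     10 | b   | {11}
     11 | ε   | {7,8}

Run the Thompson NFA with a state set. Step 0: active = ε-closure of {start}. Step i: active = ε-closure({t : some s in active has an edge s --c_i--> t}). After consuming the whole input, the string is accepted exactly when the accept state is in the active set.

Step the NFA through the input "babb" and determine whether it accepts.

Answer: ACCEPT

Steps:
initial (ε-close {0}): {0,1,2,3,4,6,7,8}
'b' @ 1: {9,10}
'a' @ 2: {1,2,3,4,6,7,8,11}  [accepting]
'b' @ 3: {9,10}
'b' @ 4: {1,2,3,4,6,7,8,11}  [accepting]
end set {1,2,3,4,6,7,8,11} — state 1 in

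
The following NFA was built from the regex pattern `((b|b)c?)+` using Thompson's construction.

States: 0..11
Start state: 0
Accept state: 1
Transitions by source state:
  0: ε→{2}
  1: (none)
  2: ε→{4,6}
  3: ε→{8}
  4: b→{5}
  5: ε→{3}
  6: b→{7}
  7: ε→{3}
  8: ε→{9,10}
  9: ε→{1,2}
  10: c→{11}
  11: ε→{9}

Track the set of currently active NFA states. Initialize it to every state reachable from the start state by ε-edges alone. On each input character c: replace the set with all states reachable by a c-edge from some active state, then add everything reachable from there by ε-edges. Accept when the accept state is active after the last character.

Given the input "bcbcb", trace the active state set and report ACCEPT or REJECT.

Answer: ACCEPT

Derivation:
S₀ = ε-closure({0}) = {0,2,4,6}
'b' @ 1: {1,2,3,4,5,6,7,8,9,10}  (accept∈set)
'c' @ 2: {1,2,4,6,9,11}  (accept∈set)
'b' @ 3: {1,2,3,4,5,6,7,8,9,10}  (accept∈set)
'c' @ 4: {1,2,4,6,9,11}  (accept∈set)
'b' @ 5: {1,2,3,4,5,6,7,8,9,10}  (accept∈set)
end set {1,2,3,4,5,6,7,8,9,10} — state 1 in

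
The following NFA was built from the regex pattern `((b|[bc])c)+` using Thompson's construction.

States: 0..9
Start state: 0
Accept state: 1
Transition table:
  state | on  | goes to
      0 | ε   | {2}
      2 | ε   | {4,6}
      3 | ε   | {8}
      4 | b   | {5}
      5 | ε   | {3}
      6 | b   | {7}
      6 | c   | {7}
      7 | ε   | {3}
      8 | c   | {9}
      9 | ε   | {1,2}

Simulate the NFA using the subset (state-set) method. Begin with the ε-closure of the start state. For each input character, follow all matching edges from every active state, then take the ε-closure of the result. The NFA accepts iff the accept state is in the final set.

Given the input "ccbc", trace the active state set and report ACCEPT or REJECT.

Answer: ACCEPT

Trace:
start: ε-closure({0}) = {0,2,4,6}
'c' @ 1: {3,7,8}
'c' @ 2: {1,2,4,6,9}  (accept∈set)
'b' @ 3: {3,5,7,8}
'c' @ 4: {1,2,4,6,9}  (accept∈set)
end set {1,2,4,6,9} — state 1 in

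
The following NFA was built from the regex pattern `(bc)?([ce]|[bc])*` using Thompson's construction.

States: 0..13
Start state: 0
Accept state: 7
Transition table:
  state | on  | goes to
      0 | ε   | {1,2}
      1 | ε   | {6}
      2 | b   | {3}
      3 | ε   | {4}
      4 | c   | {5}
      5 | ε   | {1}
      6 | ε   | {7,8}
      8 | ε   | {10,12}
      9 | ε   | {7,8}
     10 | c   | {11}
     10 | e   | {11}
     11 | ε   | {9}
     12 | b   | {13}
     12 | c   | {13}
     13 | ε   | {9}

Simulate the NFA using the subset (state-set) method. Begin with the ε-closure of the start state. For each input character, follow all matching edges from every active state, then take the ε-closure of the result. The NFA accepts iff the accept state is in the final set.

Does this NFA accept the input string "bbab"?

S₀ = ε-closure({0}) = {0,1,2,6,7,8,10,12}
'b' @ 1: {3,4,7,8,9,10,12,13}  [accepting]
'b' @ 2: {7,8,9,10,12,13}  [accepting]
'a' @ 3: {}  — dead — no transitions
rest 'b' ignored (set empty)
after full input: {}  (accept=7 not in)

Answer: REJECT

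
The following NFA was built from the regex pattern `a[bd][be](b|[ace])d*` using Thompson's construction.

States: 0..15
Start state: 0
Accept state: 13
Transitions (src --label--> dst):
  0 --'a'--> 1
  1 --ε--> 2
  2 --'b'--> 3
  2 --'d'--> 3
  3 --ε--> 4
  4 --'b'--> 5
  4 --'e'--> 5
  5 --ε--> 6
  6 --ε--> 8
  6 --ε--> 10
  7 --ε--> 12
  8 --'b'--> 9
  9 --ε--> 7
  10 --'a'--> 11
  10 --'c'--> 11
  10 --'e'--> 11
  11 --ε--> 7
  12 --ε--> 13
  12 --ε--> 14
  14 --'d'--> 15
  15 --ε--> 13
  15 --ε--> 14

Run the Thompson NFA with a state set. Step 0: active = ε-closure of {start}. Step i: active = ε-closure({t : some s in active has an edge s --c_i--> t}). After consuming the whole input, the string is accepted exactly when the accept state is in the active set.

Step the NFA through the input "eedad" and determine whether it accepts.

Answer: REJECT

Derivation:
start: ε-closure({0}) = {0}
'e' @ 1: {}  — dead — no transitions
rest 'edad' ignored (set empty)
final: {}; accept 13 not in set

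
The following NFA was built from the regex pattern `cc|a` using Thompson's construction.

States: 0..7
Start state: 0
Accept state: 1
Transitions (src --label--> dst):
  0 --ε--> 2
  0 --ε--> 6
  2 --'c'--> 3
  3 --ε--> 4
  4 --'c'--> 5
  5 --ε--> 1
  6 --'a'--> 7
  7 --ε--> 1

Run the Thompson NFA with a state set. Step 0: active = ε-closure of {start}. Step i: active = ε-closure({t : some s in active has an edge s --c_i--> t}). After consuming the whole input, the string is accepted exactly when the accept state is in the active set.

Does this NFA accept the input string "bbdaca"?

S₀ = ε-closure({0}) = {0,2,6}
'b' @ 1: {}  — no active states
rest 'bdaca' ignored (set empty)
after full input: {}  (accept=1 not in)

Answer: REJECT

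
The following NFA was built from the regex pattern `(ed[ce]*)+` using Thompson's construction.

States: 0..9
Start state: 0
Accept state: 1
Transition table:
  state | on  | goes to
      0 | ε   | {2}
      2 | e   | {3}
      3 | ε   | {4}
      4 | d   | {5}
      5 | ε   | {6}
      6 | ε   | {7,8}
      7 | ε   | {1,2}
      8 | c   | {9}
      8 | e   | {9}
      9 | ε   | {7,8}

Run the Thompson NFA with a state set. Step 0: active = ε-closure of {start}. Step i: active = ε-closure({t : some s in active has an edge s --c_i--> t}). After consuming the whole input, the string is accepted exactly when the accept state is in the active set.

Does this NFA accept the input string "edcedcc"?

Answer: ACCEPT

Trace:
S₀ = ε-closure({0}) = {0,2}
'e' @ 1: {3,4}
'd' @ 2: {1,2,5,6,7,8}  (accept∈set)
'c' @ 3: {1,2,7,8,9}  (accept∈set)
'e' @ 4: {1,2,3,4,7,8,9}  (accept∈set)
'd' @ 5: {1,2,5,6,7,8}  (accept∈set)
'c' @ 6: {1,2,7,8,9}  (accept∈set)
'c' @ 7: {1,2,7,8,9}  (accept∈set)
after full input: {1,2,7,8,9}  (accept=1 in)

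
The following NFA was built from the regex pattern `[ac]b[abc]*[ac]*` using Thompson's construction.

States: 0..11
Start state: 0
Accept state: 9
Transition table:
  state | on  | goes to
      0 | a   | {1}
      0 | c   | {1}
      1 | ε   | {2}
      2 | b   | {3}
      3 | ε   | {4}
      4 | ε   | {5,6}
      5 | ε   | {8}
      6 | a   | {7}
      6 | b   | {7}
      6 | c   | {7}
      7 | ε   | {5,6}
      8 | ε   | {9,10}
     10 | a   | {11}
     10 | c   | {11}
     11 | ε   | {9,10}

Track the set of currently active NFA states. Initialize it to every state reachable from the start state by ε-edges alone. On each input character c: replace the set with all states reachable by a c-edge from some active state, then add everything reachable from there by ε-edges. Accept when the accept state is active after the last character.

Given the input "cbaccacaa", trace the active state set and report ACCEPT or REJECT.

Answer: ACCEPT

Trace:
start: ε-closure({0}) = {0}
'c' @ 1: {1,2}
'b' @ 2: {3,4,5,6,8,9,10}  ✓accept
'a' @ 3: {5,6,7,8,9,10,11}  ✓accept
'c' @ 4: {5,6,7,8,9,10,11}  ✓accept
'c' @ 5: {5,6,7,8,9,10,11}  ✓accept
'a' @ 6: {5,6,7,8,9,10,11}  ✓accept
'c' @ 7: {5,6,7,8,9,10,11}  ✓accept
'a' @ 8: {5,6,7,8,9,10,11}  ✓accept
'a' @ 9: {5,6,7,8,9,10,11}  ✓accept
end set {5,6,7,8,9,10,11} — state 9 in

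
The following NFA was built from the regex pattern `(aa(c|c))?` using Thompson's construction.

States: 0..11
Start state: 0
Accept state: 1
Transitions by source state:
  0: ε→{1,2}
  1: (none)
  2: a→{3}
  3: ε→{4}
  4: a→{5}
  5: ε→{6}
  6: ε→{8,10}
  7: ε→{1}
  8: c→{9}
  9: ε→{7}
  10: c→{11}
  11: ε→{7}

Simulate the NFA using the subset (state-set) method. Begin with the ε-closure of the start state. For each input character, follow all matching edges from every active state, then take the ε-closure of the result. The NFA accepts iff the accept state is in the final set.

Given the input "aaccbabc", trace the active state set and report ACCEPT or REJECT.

start: ε-closure({0}) = {0,1,2}
'a' @ 1: {3,4}
'a' @ 2: {5,6,8,10}
'c' @ 3: {1,7,9,11}  ✓accept
'c' @ 4: {}  — state set empty
rest 'babc' ignored (set empty)
after full input: {}  (accept=1 not in)

Answer: REJECT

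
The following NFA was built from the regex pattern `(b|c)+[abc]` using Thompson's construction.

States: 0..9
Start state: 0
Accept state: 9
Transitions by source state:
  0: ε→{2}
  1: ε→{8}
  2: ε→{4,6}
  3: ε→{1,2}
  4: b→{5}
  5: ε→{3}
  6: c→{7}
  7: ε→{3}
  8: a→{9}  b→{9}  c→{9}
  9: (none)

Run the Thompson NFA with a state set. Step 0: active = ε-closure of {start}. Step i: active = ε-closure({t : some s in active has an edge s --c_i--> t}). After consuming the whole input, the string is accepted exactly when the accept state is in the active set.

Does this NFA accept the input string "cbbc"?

initial (ε-close {0}): {0,2,4,6}
'c' @ 1: {1,2,3,4,6,7,8}
'b' @ 2: {1,2,3,4,5,6,8,9}  ✓accept
'b' @ 3: {1,2,3,4,5,6,8,9}  ✓accept
'c' @ 4: {1,2,3,4,6,7,8,9}  ✓accept
after full input: {1,2,3,4,6,7,8,9}  (accept=9 in)

Answer: ACCEPT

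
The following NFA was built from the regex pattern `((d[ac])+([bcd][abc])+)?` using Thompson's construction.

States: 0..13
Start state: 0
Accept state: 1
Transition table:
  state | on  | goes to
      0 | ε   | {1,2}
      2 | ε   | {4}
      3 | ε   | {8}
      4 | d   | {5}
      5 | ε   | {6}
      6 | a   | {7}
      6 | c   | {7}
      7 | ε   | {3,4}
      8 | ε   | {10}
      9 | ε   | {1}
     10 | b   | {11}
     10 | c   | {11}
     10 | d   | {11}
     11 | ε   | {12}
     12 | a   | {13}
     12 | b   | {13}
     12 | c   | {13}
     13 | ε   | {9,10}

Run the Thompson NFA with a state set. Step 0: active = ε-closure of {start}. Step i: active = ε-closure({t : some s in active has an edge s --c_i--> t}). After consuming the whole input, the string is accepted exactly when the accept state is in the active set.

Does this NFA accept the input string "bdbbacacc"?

Answer: REJECT

Derivation:
S₀ = ε-closure({0}) = {0,1,2,4}
'b' @ 1: {}  — dead — no transitions
rest 'dbbacacc' ignored (set empty)
final: {}; accept 1 not in set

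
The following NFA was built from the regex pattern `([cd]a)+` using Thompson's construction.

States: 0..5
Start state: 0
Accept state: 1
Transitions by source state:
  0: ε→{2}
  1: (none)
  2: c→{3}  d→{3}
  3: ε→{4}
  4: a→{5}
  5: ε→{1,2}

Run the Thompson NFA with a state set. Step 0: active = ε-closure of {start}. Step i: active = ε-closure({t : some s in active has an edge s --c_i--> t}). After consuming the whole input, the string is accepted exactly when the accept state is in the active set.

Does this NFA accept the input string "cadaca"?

Answer: ACCEPT

Steps:
start: ε-closure({0}) = {0,2}
'c' @ 1: {3,4}
'a' @ 2: {1,2,5}  (accept∈set)
'd' @ 3: {3,4}
'a' @ 4: {1,2,5}  (accept∈set)
'c' @ 5: {3,4}
'a' @ 6: {1,2,5}  (accept∈set)
end set {1,2,5} — state 1 in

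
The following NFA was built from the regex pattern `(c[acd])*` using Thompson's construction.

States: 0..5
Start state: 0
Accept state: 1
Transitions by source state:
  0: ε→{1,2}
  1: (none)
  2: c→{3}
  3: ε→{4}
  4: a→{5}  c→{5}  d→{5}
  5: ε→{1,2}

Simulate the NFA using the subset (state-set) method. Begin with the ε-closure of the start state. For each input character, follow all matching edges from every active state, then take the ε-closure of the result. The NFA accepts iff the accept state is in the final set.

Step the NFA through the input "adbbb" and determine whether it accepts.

Answer: REJECT

Trace:
start: ε-closure({0}) = {0,1,2}
'a' @ 1: {}  — state set empty
rest 'dbbb' ignored (set empty)
after full input: {}  (accept=1 not in)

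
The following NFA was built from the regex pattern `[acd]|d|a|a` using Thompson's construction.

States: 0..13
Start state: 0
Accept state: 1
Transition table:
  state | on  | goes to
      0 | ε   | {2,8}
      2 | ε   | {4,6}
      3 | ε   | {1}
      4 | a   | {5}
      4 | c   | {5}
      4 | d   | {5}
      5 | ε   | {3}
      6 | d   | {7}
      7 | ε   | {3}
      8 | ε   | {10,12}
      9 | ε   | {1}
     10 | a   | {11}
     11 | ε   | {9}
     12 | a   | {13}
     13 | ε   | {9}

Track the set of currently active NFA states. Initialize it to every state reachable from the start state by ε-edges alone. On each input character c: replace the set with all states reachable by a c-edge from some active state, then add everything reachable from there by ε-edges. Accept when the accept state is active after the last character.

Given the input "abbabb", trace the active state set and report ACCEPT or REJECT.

Answer: REJECT

Steps:
S₀ = ε-closure({0}) = {0,2,4,6,8,10,12}
'a' @ 1: {1,3,5,9,11,13}  [accepting]
'b' @ 2: {}  — dead — no transitions
rest 'babb' ignored (set empty)
final: {}; accept 1 not in set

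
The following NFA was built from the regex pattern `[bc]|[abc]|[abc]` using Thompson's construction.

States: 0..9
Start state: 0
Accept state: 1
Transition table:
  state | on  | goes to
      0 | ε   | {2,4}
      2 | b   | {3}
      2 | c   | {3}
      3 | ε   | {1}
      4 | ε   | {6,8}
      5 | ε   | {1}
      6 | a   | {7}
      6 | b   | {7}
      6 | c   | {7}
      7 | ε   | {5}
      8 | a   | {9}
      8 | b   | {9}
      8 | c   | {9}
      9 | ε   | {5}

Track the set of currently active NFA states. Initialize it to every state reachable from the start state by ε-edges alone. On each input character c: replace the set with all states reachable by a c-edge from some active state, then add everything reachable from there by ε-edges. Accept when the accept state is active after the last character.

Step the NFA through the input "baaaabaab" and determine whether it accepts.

start: ε-closure({0}) = {0,2,4,6,8}
'b' @ 1: {1,3,5,7,9}  ✓accept
'a' @ 2: {}  — no active states
rest 'aaabaab' ignored (set empty)
final: {}; accept 1 not in set

Answer: REJECT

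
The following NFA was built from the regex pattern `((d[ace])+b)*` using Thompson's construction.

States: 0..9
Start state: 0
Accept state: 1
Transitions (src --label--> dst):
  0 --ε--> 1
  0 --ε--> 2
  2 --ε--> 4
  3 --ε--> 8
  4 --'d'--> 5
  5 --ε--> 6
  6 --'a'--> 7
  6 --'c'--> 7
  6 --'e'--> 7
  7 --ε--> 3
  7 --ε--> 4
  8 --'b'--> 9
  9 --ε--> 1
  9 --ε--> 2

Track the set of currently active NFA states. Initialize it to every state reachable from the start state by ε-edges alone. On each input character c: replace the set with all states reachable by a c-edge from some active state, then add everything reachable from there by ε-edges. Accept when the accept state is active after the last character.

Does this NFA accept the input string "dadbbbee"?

start: ε-closure({0}) = {0,1,2,4}
'd' @ 1: {5,6}
'a' @ 2: {3,4,7,8}
'd' @ 3: {5,6}
'b' @ 4: {}  — state set empty
rest 'bbee' ignored (set empty)
after full input: {}  (accept=1 not in)

Answer: REJECT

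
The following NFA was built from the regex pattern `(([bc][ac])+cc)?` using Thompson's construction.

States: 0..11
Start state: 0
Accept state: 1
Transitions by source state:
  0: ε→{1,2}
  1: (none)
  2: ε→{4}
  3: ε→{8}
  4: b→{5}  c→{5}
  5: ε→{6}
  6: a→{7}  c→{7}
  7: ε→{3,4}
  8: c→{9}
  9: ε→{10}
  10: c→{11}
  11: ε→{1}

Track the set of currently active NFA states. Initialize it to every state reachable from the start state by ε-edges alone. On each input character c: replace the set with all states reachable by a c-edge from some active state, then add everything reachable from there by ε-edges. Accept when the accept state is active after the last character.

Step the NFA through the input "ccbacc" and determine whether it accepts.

Answer: ACCEPT

Steps:
start: ε-closure({0}) = {0,1,2,4}
'c' @ 1: {5,6}
'c' @ 2: {3,4,7,8}
'b' @ 3: {5,6}
'a' @ 4: {3,4,7,8}
'c' @ 5: {5,6,9,10}
'c' @ 6: {1,3,4,7,8,11}  ✓accept
final: {1,3,4,7,8,11}; accept 1 in set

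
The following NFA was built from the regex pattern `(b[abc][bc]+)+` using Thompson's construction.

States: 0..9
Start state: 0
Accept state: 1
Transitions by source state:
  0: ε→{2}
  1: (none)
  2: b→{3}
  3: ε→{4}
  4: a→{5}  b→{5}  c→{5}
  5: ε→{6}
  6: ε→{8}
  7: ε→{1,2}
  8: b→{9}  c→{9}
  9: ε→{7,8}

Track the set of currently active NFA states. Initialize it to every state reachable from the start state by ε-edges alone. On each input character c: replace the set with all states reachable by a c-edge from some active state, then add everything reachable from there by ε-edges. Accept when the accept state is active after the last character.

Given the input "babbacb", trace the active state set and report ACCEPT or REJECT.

Answer: ACCEPT

Derivation:
initial (ε-close {0}): {0,2}
'b' @ 1: {3,4}
'a' @ 2: {5,6,8}
'b' @ 3: {1,2,7,8,9}  [accepting]
'b' @ 4: {1,2,3,4,7,8,9}  [accepting]
'a' @ 5: {5,6,8}
'c' @ 6: {1,2,7,8,9}  [accepting]
'b' @ 7: {1,2,3,4,7,8,9}  [accepting]
end set {1,2,3,4,7,8,9} — state 1 in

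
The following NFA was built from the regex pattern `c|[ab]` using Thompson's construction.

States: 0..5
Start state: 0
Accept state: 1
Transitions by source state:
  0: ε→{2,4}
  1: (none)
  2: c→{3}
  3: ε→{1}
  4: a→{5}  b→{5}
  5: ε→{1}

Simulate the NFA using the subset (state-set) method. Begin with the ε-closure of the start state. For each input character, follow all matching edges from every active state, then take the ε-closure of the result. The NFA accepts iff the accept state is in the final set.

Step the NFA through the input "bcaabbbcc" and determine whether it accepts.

S₀ = ε-closure({0}) = {0,2,4}
'b' @ 1: {1,5}  (accept∈set)
'c' @ 2: {}  — state set empty
rest 'aabbbcc' ignored (set empty)
end set {} — state 1 not in

Answer: REJECT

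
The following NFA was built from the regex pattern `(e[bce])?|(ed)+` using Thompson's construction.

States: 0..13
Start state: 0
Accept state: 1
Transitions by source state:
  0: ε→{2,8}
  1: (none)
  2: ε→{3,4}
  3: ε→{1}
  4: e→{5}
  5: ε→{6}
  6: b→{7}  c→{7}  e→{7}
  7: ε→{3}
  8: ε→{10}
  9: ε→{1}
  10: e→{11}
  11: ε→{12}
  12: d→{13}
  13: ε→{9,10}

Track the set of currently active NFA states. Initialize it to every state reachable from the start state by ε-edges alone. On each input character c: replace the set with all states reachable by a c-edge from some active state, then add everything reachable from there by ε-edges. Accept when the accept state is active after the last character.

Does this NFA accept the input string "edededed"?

Answer: ACCEPT

Trace:
S₀ = ε-closure({0}) = {0,1,2,3,4,8,10}
'e' @ 1: {5,6,11,12}
'd' @ 2: {1,9,10,13}  ✓accept
'e' @ 3: {11,12}
'd' @ 4: {1,9,10,13}  ✓accept
'e' @ 5: {11,12}
'd' @ 6: {1,9,10,13}  ✓accept
'e' @ 7: {11,12}
'd' @ 8: {1,9,10,13}  ✓accept
after full input: {1,9,10,13}  (accept=1 in)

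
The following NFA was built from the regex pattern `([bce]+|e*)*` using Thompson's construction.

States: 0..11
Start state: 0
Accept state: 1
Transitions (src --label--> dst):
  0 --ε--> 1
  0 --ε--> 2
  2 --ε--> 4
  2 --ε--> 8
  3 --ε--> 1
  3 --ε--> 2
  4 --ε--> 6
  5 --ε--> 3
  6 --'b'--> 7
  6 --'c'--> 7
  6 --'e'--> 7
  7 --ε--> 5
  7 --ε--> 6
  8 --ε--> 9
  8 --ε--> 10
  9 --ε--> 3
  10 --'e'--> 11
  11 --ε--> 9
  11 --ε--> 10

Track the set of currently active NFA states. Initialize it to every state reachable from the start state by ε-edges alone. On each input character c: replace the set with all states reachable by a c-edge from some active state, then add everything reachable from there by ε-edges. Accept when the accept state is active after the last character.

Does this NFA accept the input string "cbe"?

S₀ = ε-closure({0}) = {0,1,2,3,4,6,8,9,10}
'c' @ 1: {1,2,3,4,5,6,7,8,9,10}  (accept∈set)
'b' @ 2: {1,2,3,4,5,6,7,8,9,10}  (accept∈set)
'e' @ 3: {1,2,3,4,5,6,7,8,9,10,11}  (accept∈set)
end set {1,2,3,4,5,6,7,8,9,10,11} — state 1 in

Answer: ACCEPT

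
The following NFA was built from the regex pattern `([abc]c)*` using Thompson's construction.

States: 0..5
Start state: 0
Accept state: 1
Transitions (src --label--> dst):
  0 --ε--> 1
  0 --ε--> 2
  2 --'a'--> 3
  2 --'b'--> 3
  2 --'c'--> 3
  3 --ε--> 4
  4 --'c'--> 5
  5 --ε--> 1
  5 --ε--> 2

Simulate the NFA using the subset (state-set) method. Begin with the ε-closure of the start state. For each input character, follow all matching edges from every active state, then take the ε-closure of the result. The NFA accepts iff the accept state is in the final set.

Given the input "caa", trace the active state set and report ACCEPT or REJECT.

start: ε-closure({0}) = {0,1,2}
'c' @ 1: {3,4}
'a' @ 2: {}  — dead — no transitions
rest 'a' ignored (set empty)
final: {}; accept 1 not in set

Answer: REJECT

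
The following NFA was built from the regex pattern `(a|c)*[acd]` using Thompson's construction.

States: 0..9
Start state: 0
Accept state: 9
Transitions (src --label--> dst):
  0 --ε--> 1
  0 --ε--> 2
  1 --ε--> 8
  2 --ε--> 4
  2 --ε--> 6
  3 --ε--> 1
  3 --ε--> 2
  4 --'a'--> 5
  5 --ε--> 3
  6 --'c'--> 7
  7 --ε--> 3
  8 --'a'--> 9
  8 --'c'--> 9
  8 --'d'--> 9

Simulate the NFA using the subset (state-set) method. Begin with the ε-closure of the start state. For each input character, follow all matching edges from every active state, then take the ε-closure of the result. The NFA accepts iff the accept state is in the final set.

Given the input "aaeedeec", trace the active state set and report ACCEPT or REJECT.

Answer: REJECT

Trace:
start: ε-closure({0}) = {0,1,2,4,6,8}
'a' @ 1: {1,2,3,4,5,6,8,9}  ✓accept
'a' @ 2: {1,2,3,4,5,6,8,9}  ✓accept
'e' @ 3: {}  — no active states
rest 'edeec' ignored (set empty)
final: {}; accept 9 not in set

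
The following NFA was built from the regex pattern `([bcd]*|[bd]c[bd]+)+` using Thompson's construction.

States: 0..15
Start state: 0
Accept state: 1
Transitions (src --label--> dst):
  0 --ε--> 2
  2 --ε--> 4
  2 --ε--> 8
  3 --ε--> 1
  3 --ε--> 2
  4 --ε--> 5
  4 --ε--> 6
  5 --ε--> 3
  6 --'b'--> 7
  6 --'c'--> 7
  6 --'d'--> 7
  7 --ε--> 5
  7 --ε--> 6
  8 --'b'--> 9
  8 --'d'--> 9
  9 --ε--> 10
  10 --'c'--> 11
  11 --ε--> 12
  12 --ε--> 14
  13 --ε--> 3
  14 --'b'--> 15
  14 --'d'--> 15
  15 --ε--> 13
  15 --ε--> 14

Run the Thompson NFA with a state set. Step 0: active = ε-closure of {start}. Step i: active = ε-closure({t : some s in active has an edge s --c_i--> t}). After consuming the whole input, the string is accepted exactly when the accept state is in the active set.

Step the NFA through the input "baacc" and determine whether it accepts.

S₀ = ε-closure({0}) = {0,1,2,3,4,5,6,8}
'b' @ 1: {1,2,3,4,5,6,7,8,9,10}  (accept∈set)
'a' @ 2: {}  — no active states
rest 'acc' ignored (set empty)
after full input: {}  (accept=1 not in)

Answer: REJECT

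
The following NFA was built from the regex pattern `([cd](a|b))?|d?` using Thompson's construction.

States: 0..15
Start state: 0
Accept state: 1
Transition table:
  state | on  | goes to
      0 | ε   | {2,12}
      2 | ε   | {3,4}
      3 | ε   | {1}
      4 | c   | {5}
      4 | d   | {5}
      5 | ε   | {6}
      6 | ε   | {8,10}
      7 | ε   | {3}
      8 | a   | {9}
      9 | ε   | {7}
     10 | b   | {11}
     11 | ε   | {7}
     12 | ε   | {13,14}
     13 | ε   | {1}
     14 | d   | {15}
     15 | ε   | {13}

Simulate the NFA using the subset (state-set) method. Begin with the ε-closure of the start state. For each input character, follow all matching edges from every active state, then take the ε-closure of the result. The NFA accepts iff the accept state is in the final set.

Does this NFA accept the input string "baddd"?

initial (ε-close {0}): {0,1,2,3,4,12,13,14}
'b' @ 1: {}  — dead — no transitions
rest 'addd' ignored (set empty)
end set {} — state 1 not in

Answer: REJECT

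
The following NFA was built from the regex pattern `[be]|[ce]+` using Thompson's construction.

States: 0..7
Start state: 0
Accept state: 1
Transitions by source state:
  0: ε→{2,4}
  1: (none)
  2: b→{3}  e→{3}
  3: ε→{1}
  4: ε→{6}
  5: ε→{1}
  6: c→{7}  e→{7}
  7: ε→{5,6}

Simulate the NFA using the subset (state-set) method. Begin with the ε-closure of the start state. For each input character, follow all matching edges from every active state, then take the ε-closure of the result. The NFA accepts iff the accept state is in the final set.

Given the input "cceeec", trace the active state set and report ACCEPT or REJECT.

Answer: ACCEPT

Steps:
start: ε-closure({0}) = {0,2,4,6}
'c' @ 1: {1,5,6,7}  ✓accept
'c' @ 2: {1,5,6,7}  ✓accept
'e' @ 3: {1,5,6,7}  ✓accept
'e' @ 4: {1,5,6,7}  ✓accept
'e' @ 5: {1,5,6,7}  ✓accept
'c' @ 6: {1,5,6,7}  ✓accept
end set {1,5,6,7} — state 1 in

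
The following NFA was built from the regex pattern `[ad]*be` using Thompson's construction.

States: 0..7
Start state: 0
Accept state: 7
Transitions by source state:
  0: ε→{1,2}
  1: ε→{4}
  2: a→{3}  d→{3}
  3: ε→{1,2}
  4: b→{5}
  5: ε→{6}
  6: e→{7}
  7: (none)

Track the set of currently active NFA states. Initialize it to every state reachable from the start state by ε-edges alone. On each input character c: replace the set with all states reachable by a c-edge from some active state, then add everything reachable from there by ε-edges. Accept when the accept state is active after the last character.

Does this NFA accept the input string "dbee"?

initial (ε-close {0}): {0,1,2,4}
'd' @ 1: {1,2,3,4}
'b' @ 2: {5,6}
'e' @ 3: {7}  (accept∈set)
'e' @ 4: {}  — no active states
end set {} — state 7 not in

Answer: REJECT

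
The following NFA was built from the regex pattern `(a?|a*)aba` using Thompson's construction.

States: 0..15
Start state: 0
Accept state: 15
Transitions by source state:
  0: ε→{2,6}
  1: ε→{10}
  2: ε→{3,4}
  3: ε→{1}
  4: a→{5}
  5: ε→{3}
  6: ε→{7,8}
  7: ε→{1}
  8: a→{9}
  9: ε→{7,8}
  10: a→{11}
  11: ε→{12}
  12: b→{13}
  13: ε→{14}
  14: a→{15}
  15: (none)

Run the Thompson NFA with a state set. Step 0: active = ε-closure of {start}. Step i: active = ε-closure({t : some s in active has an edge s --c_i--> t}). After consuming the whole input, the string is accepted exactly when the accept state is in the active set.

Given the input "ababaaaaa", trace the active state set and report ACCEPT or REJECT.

initial (ε-close {0}): {0,1,2,3,4,6,7,8,10}
'a' @ 1: {1,3,5,7,8,9,10,11,12}
'b' @ 2: {13,14}
'a' @ 3: {15}  (accept∈set)
'b' @ 4: {}  — state set empty
rest 'aaaaa' ignored (set empty)
final: {}; accept 15 not in set

Answer: REJECT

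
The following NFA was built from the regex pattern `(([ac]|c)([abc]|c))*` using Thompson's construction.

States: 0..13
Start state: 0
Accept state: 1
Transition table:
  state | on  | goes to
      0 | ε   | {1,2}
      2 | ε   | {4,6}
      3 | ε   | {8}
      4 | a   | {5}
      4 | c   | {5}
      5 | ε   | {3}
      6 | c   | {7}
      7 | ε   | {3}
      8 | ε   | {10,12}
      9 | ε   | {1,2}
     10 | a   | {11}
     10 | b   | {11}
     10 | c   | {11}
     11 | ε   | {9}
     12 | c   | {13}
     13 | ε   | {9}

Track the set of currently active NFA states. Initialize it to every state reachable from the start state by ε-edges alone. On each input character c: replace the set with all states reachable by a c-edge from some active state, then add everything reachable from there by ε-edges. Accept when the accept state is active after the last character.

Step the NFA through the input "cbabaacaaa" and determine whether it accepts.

Answer: ACCEPT

Steps:
start: ε-closure({0}) = {0,1,2,4,6}
'c' @ 1: {3,5,7,8,10,12}
'b' @ 2: {1,2,4,6,9,11}  (accept∈set)
'a' @ 3: {3,5,8,10,12}
'b' @ 4: {1,2,4,6,9,11}  (accept∈set)
'a' @ 5: {3,5,8,10,12}
'a' @ 6: {1,2,4,6,9,11}  (accept∈set)
'c' @ 7: {3,5,7,8,10,12}
'a' @ 8: {1,2,4,6,9,11}  (accept∈set)
'a' @ 9: {3,5,8,10,12}
'a' @ 10: {1,2,4,6,9,11}  (accept∈set)
final: {1,2,4,6,9,11}; accept 1 in set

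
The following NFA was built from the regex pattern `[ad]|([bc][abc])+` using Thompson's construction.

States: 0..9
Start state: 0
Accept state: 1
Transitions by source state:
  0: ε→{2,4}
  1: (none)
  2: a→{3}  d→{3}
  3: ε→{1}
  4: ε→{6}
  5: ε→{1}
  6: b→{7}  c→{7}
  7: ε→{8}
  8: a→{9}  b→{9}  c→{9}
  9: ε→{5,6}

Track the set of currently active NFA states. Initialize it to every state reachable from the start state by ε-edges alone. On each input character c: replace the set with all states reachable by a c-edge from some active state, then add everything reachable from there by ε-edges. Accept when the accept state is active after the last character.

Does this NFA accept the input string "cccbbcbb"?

S₀ = ε-closure({0}) = {0,2,4,6}
'c' @ 1: {7,8}
'c' @ 2: {1,5,6,9}  ✓accept
'c' @ 3: {7,8}
'b' @ 4: {1,5,6,9}  ✓accept
'b' @ 5: {7,8}
'c' @ 6: {1,5,6,9}  ✓accept
'b' @ 7: {7,8}
'b' @ 8: {1,5,6,9}  ✓accept
after full input: {1,5,6,9}  (accept=1 in)

Answer: ACCEPT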